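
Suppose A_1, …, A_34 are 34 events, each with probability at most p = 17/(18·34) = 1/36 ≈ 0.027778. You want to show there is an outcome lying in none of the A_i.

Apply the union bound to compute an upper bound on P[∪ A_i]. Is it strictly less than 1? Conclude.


Union bound: P[∪_{i=1}^{34} A_i] ≤ Σ_i P[A_i] ≤ 34·p = 34·(1/36) = 17/18.
Numerically: 17/18 ≈ 0.944444.
Is 17/18 < 1? YES.
Since P[∪ A_i] ≤ 17/18 < 1, the complement has P[∩ A_i^c] ≥ 1 − 17/18 = 1/18 > 0, so some outcome avoids every A_i.

34·p = 17/18 ≈ 0.944444; existence CERTIFIED by the union bound.


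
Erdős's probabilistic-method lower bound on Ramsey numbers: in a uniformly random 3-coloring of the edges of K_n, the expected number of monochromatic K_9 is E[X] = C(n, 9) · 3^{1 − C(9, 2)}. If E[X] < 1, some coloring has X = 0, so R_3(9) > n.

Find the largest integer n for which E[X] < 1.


We need C(n, 9) · 3^{1 − 36} < 1, i.e. C(n, 9) < 3^{36 − 1} = 50031545098999707.
Check values of n near the boundary:
  n = 300: C(300, 9) = 48052241692154700; 48052241692154700 < 50031545098999707? YES
  n = 301: C(301, 9) = 49533303936090975; 49533303936090975 < 50031545098999707? YES
  n = 302: C(302, 9) = 51054804739588650; 51054804739588650 < 50031545098999707? NO
  n = 303: C(303, 9) = 52617706925494425; 52617706925494425 < 50031545098999707? NO
The largest n with C(n, 9) < 50031545098999707 is n = 301 (where E[X] = 16511101312030325/16677181699666569 ≈ 0.99004). Hence R_3(9) > 301, i.e. R_3(9) ≥ 302.

Largest n = 301; hence R_3(9) > 301.


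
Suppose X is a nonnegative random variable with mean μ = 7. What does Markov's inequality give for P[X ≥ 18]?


μ = E[X] = 7, a = 18.
Markov: P[X ≥ 18] ≤ μ/a = (7)/18 = 7/18.
Numerically: ≈ 0.3889.
(Since a = 18 > μ = 7.0000, the bound 7/18 is < 1 and informative.)

P[X ≥ 18] ≤ 7/18 ≈ 0.3889.


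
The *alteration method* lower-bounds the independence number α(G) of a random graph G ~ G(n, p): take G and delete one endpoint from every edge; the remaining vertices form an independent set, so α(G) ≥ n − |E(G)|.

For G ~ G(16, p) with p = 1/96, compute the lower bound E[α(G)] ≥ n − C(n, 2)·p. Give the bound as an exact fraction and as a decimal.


E[|E(G)|] = C(16, 2)·p = 120 · (1/96) = 5/4.
E[α(G)] ≥ n − E[|E(G)|] = 16 − 5/4 = 59/4.
Numerically: ≈ 14.75000.
(This is only a lower bound; the true E[α(G)] may be larger.)

E[α(G)] ≥ 59/4 ≈ 14.75000.


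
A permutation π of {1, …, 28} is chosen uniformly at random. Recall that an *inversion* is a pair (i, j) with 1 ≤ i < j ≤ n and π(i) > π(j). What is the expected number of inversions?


Write X = Σ X_I over the C(28, 2) = 378 pairs i < j, with X_I the indicator of one inversion.
There are 378 indicators.
For each fixed pair i < j, the values π(i) and π(j) are two distinct elements of {1, …, 28} in uniformly random order; by symmetry P[π(i) > π(j)] = 1/2.
By linearity: E[X] = 378 · (1/2) = C(28, 2) · (1/2) = 378/2 = 189 ≈ 189.000.

E[X] = 189 = 189.000.


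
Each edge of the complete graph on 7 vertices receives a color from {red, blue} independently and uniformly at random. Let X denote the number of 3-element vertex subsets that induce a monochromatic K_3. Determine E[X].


Let X = Σ_S X_S over the C(7, 3) = 35 subsets S of size 3, where X_S = 1 if the K_3 on S is monochromatic.
For a fixed S, the K_3 on S has C(3, 2) = 3 edges. P[all 3 edges red] = (1/2)^3, and likewise for blue, so P[monochromatic] = 2·(1/2)^3 = 2^{1 − 3} = 1/4.
Summing: E[X] = C(7, 3) · 2^{1 − 3} = 35 · 1/4 = 35/4.
Numerically: E[X] ≈ 8.7500.

E[X] = C(7,3)·2^(1−C(3,2)) = 35/4 ≈ 8.7500.


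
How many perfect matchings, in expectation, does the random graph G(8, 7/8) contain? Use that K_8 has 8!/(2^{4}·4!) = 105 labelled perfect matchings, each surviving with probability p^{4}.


K_8 has 8!/(2^{4}·4!) = 105 labelled perfect matchings.
For each such perfect matching H, let X_H = 1 if all 4 edges of H are present in G. Then P[X_H = 1] = p^{4} = (7/8)^{4} = 2401/4096.
By linearity of expectation: E[X] = Σ_H E[X_H] = 105 · p^{4} = 105 · 2401/4096 = 252105/4096.
Numerically: E[X] ≈ 61.549.

E[X] = 105 · (7/8)^{4} = 252105/4096 ≈ 61.549.


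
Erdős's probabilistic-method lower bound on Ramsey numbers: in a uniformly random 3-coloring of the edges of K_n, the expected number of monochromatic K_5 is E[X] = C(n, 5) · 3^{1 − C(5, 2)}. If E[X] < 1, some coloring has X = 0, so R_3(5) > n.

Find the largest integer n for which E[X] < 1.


We need C(n, 5) · 3^{1 − 10} < 1, i.e. C(n, 5) < 3^{10 − 1} = 19683.
Check values of n near the boundary:
  n = 16: C(16, 5) = 4368; 4368 < 19683? YES
  n = 17: C(17, 5) = 6188; 6188 < 19683? YES
  n = 18: C(18, 5) = 8568; 8568 < 19683? YES
  n = 19: C(19, 5) = 11628; 11628 < 19683? YES
  n = 20: C(20, 5) = 15504; 15504 < 19683? YES
  n = 21: C(21, 5) = 20349; 20349 < 19683? NO
  n = 22: C(22, 5) = 26334; 26334 < 19683? NO
The largest n with C(n, 5) < 19683 is n = 20 (where E[X] = 5168/6561 ≈ 0.7876848). Hence R_3(5) > 20, i.e. R_3(5) ≥ 21.

Largest n = 20; hence R_3(5) > 20.


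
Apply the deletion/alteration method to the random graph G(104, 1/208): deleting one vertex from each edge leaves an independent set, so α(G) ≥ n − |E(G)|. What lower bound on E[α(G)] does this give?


E[|E(G)|] = C(104, 2)·p = 5356 · (1/208) = 103/4.
E[α(G)] ≥ n − E[|E(G)|] = 104 − 103/4 = 313/4.
Numerically: ≈ 78.2500.
(This is only a lower bound; the true E[α(G)] may be larger.)

E[α(G)] ≥ 313/4 ≈ 78.2500.


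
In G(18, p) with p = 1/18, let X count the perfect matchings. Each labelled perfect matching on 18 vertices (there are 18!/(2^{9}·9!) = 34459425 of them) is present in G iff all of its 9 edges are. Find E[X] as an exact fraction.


K_18 has 18!/(2^{9}·9!) = 34459425 labelled perfect matchings.
For each such perfect matching H, let X_H = 1 if all 9 edges of H are present in G. Then P[X_H = 1] = p^{9} = (1/18)^{9} = 1/198359290368.
By linearity: E[X] = Σ_H E[X_H] = 34459425 · p^{9} = 34459425 · 1/198359290368 = 425425/2448880128.
Numerically: E[X] ≈ 0.0001737.

E[X] = 34459425 · (1/18)^{9} = 425425/2448880128 ≈ 0.0001737.


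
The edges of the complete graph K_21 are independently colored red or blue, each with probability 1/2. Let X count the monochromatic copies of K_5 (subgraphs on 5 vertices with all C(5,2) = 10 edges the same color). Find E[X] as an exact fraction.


Let X = Σ_S X_S over the C(21, 5) = 20349 subsets S of size 5, where X_S = 1 if the K_5 on S is monochromatic.
For a fixed S, the K_5 on S has C(5, 2) = 10 edges. P[all 10 edges red] = (1/2)^10, and likewise for blue, so P[monochromatic] = 2·(1/2)^10 = 2^{1 − 10} = 1/512.
By linearity of expectation: E[X] = C(21, 5) · 2^{1 − 10} = 20349 · 1/512 = 20349/512.
Numerically: E[X] ≈ 39.744.

E[X] = C(21,5)·2^(1−C(5,2)) = 20349/512 ≈ 39.744.


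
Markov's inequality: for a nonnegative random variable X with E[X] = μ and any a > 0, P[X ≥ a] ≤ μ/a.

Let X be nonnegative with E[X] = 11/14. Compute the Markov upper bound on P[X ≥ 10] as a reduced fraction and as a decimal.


μ = E[X] = 11/14, a = 10.
Markov: P[X ≥ 10] ≤ μ/a = (11/14)/10 = 11/140.
Numerically: ≈ 0.078571.
(Since a = 10 > μ = 0.785714, the bound 11/140 is < 1 and informative.)

P[X ≥ 10] ≤ 11/140 ≈ 0.078571.


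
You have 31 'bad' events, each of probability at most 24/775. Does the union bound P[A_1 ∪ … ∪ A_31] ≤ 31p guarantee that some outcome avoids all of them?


Union bound: P[∪_{i=1}^{31} A_i] ≤ Σ_i P[A_i] ≤ 31·p = 31·(24/775) = 24/25.
Numerically: 24/25 ≈ 0.960.
Is 24/25 < 1? YES.
Since P[∪ A_i] ≤ 24/25 < 1, the complement has P[∩ A_i^c] ≥ 1 − 24/25 = 1/25 > 0, so some outcome avoids every A_i.

31·p = 24/25 ≈ 0.960; existence CERTIFIED by the union bound.


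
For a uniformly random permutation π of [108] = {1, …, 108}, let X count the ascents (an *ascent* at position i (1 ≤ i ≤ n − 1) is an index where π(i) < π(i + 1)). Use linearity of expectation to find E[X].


Write X = Σ X_I over i = 1, …, 107, with X_I the indicator of one ascent.
There are 107 indicators.
For each fixed i, the pair (π(i), π(i+1)) is a uniformly random ordered pair of distinct values from {1, …, 108}; by symmetry P[π(i) < π(i+1)] = 1/2.
By linearity: E[X] = 107 · (1/2) = (108 − 1) · (1/2) = 107/2 ≈ 53.50000.

E[X] = 107/2 = 53.50000.


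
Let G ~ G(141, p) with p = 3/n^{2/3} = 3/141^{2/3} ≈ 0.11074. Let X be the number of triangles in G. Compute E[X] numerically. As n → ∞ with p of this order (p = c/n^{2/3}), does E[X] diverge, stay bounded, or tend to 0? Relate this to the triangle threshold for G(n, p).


Number of potential triangles: C(141, 3) = 457310.
Each occurs with probability p³ ≈ (0.11074)³ ≈ 1.3580806e-03.
By linearity: E[X] = C(141, 3)·p³ ≈ 457310 · 1.3580806e-03 ≈ 621.06383.
Since α = 2/3 < 1, p = c/n^{2/3} ≫ 1/n is above the triangle threshold p ~ 1/n. Asymptotically E[X] ~ (c³/6)·n^{3(1−α)} = (3³/6)·n^{1} → ∞; triangles are abundant w.h.p.

E[X] ≈ 621.06383; in regime p = Θ(1/n^{2/3}) E[X] diverges (above the triangle threshold p ~ 1/n).


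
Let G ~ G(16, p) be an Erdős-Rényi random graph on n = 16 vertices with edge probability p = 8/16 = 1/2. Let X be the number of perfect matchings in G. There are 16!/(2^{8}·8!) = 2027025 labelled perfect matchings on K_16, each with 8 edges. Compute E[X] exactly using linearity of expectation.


K_16 has 16!/(2^{8}·8!) = 2027025 labelled perfect matchings.
For each such perfect matching H, let X_H = 1 if all 8 edges of H are present in G. Then P[X_H = 1] = p^{8} = (1/2)^{8} = 1/256.
Summing the indicators: E[X] = Σ_H E[X_H] = 2027025 · p^{8} = 2027025 · 1/256 = 2027025/256.
Numerically: E[X] ≈ 7918.1.

E[X] = 2027025 · (1/2)^{8} = 2027025/256 ≈ 7918.1.


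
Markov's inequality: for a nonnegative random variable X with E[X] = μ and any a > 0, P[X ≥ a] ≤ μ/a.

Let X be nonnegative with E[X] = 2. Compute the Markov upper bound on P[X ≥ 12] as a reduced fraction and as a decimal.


μ = E[X] = 2, a = 12.
Markov: P[X ≥ 12] ≤ μ/a = (2)/12 = 1/6.
Numerically: ≈ 0.166667.
(Since a = 12 > μ = 2.000000, the bound 1/6 is < 1 and informative.)

P[X ≥ 12] ≤ 1/6 ≈ 0.166667.


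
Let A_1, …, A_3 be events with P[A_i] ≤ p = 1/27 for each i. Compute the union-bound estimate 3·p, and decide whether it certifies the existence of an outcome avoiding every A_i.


Union bound: P[∪_{i=1}^{3} A_i] ≤ Σ_i P[A_i] ≤ 3·p = 3·(1/27) = 1/9.
Numerically: 1/9 ≈ 0.1111111.
Is 1/9 < 1? YES.
Since P[∪ A_i] ≤ 1/9 < 1, the complement has P[∩ A_i^c] ≥ 1 − 1/9 = 8/9 > 0, so some outcome avoids every A_i.

3·p = 1/9 ≈ 0.1111111; existence CERTIFIED by the union bound.


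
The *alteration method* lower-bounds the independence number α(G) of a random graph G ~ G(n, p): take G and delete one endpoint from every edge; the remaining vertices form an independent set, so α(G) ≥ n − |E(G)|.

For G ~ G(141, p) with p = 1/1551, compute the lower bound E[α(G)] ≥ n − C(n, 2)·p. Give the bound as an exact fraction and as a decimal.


E[|E(G)|] = C(141, 2)·p = 9870 · (1/1551) = 70/11.
E[α(G)] ≥ n − E[|E(G)|] = 141 − 70/11 = 1481/11.
Numerically: ≈ 134.636.
(This is only a lower bound; the true E[α(G)] may be larger.)

E[α(G)] ≥ 1481/11 ≈ 134.636.


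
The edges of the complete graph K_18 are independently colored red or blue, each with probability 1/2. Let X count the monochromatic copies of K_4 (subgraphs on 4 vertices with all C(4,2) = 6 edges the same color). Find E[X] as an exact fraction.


Let X = Σ_S X_S over the C(18, 4) = 3060 subsets S of size 4, where X_S = 1 if the K_4 on S is monochromatic.
For a fixed S, the K_4 on S has C(4, 2) = 6 edges. P[all 6 edges red] = (1/2)^6, and likewise for blue, so P[monochromatic] = 2·(1/2)^6 = 2^{1 − 6} = 1/32.
By linearity: E[X] = C(18, 4) · 2^{1 − 6} = 3060 · 1/32 = 765/8.
Numerically: E[X] ≈ 95.625000.

E[X] = C(18,4)·2^(1−C(4,2)) = 765/8 ≈ 95.625000.


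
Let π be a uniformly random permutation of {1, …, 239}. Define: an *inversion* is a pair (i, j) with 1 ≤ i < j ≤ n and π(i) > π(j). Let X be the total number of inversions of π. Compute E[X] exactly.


Write X = Σ X_I over the C(239, 2) = 28441 pairs i < j, with X_I the indicator of one inversion.
There are 28441 indicators.
For each fixed pair i < j, the values π(i) and π(j) are two distinct elements of {1, …, 239} in uniformly random order; by symmetry P[π(i) > π(j)] = 1/2.
By linearity: E[X] = 28441 · (1/2) = C(239, 2) · (1/2) = 28441/2 = 28441/2 ≈ 14220.500000.

E[X] = 28441/2 = 14220.500000.


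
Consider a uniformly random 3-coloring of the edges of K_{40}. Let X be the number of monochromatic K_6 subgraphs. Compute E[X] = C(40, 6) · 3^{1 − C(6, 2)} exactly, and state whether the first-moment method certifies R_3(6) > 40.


E[X] = C(40, 6) · 3^{1 − 15} = 3838380 · 3^{−14} = 3838380/4782969.
As a reduced fraction: E[X] = 1279460/1594323 ≈ 0.80251.
Is E[X] < 1? YES.
Since E[X] < 1, there exists a 3-coloring of K_{40} with no monochromatic K_6; hence R_3(6) > 40.

E[X] = 1279460/1594323 ≈ 0.80251; E[X] < 1, so R_3(6) > 40.


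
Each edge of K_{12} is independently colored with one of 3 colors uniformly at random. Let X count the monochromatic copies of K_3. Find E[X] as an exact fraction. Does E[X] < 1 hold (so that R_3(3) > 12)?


E[X] = C(12, 3) · 3^{1 − 3} = 220 · 3^{−2} = 220/9.
As a reduced fraction: E[X] = 220/9 ≈ 24.444444.
Is E[X] < 1? NO.
Since E[X] ≥ 1, the first-moment bound is inconclusive at n = 12; it does NOT by itself certify R_3(3) > 12.

E[X] = 220/9 ≈ 24.444444; E[X] ≥ 1; first-moment method inconclusive here.


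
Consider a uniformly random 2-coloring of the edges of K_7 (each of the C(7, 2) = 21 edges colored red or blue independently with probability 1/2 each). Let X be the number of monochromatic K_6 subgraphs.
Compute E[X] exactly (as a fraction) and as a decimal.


Let X = Σ_S X_S over the C(7, 6) = 7 subsets S of size 6, where X_S = 1 if the K_6 on S is monochromatic.
For a fixed S, the K_6 on S has C(6, 2) = 15 edges. P[all 15 edges red] = (1/2)^15, and likewise for blue, so P[monochromatic] = 2·(1/2)^15 = 2^{1 − 15} = 1/16384.
Summing: E[X] = C(7, 6) · 2^{1 − 15} = 7 · 1/16384 = 7/16384.
Numerically: E[X] ≈ 0.000.

E[X] = C(7,6)·2^(1−C(6,2)) = 7/16384 ≈ 0.000.


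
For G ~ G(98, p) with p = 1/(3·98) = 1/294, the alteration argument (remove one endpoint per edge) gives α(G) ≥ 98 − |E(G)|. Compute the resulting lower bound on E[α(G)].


E[|E(G)|] = C(98, 2)·p = 4753 · (1/294) = 97/6.
E[α(G)] ≥ n − E[|E(G)|] = 98 − 97/6 = 491/6.
Numerically: ≈ 81.8333.
(This is only a lower bound; the true E[α(G)] may be larger.)

E[α(G)] ≥ 491/6 ≈ 81.8333.


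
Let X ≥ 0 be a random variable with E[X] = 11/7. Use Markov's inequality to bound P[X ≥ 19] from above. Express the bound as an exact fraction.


μ = E[X] = 11/7, a = 19.
Markov: P[X ≥ 19] ≤ μ/a = (11/7)/19 = 11/133.
Numerically: ≈ 0.08271.
(Since a = 19 > μ = 1.57143, the bound 11/133 is < 1 and informative.)

P[X ≥ 19] ≤ 11/133 ≈ 0.08271.


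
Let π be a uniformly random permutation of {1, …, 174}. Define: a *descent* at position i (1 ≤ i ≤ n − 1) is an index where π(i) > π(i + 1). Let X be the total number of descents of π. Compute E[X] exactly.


Write X = Σ X_I over i = 1, …, 173, with X_I the indicator of one descent.
There are 173 indicators.
For each fixed i, the pair (π(i), π(i+1)) is a uniformly random ordered pair of distinct values from {1, …, 174}; by symmetry P[π(i) > π(i+1)] = 1/2.
By linearity: E[X] = 173 · (1/2) = (174 − 1) · (1/2) = 173/2 ≈ 86.50000.

E[X] = 173/2 = 86.50000.


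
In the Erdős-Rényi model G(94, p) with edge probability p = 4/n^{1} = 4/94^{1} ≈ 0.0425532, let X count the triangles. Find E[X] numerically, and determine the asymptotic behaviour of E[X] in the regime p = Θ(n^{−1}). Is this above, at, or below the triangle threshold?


Number of potential triangles: C(94, 3) = 134044.
Each occurs with probability p³ ≈ (0.0425532)³ ≈ 7.70542173e-05.
By linearity: E[X] = C(94, 3)·p³ ≈ 134044 · 7.70542173e-05 ≈ 10.328656.
Here α = 1, so p = 4/n is exactly at the triangle threshold p ~ 1/n. Asymptotically E[X] → c³/6 = 4³/6 = 32/3 ≈ 10.666667, a bounded constant. In this regime the triangle count is asymptotically Poisson(c³/6).

E[X] ≈ 10.328656; in regime p = Θ(1/n^{1}) E[X] stays bounded (at the triangle threshold p ~ 1/n).


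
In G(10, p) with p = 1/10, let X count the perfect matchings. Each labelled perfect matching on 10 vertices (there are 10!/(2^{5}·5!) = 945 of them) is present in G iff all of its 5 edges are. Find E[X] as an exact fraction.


K_10 has 10!/(2^{5}·5!) = 945 labelled perfect matchings.
For each such perfect matching H, let X_H = 1 if all 5 edges of H are present in G. Then P[X_H = 1] = p^{5} = (1/10)^{5} = 1/100000.
By linearity: E[X] = Σ_H E[X_H] = 945 · p^{5} = 945 · 1/100000 = 189/20000.
Numerically: E[X] ≈ 0.00945.

E[X] = 945 · (1/10)^{5} = 189/20000 ≈ 0.00945.


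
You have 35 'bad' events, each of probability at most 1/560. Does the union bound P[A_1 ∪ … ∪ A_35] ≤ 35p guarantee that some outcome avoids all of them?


Union bound: P[∪_{i=1}^{35} A_i] ≤ Σ_i P[A_i] ≤ 35·p = 35·(1/560) = 1/16.
Numerically: 1/16 ≈ 0.06250.
Is 1/16 < 1? YES.
Since P[∪ A_i] ≤ 1/16 < 1, the complement has P[∩ A_i^c] ≥ 1 − 1/16 = 15/16 > 0, so some outcome avoids every A_i.

35·p = 1/16 ≈ 0.06250; existence CERTIFIED by the union bound.


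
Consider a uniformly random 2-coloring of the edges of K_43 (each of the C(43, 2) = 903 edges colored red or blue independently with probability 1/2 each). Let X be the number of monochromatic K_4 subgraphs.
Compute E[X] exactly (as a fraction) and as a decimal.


Let X = Σ_S X_S over the C(43, 4) = 123410 subsets S of size 4, where X_S = 1 if the K_4 on S is monochromatic.
For a fixed S, the K_4 on S has C(4, 2) = 6 edges. P[all 6 edges red] = (1/2)^6, and likewise for blue, so P[monochromatic] = 2·(1/2)^6 = 2^{1 − 6} = 1/32.
Summing: E[X] = C(43, 4) · 2^{1 − 6} = 123410 · 1/32 = 61705/16.
Numerically: E[X] ≈ 3856.5625.

E[X] = C(43,4)·2^(1−C(4,2)) = 61705/16 ≈ 3856.5625.


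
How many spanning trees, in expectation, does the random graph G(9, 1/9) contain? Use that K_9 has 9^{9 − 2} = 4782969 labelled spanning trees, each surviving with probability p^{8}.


K_9 has 9^{9 − 2} = 4782969 labelled spanning trees.
For each such spanning tree H, let X_H = 1 if all 8 edges of H are present in G. Then P[X_H = 1] = p^{8} = (1/9)^{8} = 1/43046721.
By linearity of expectation: E[X] = Σ_H E[X_H] = 4782969 · p^{8} = 4782969 · 1/43046721 = 1/9.
Numerically: E[X] ≈ 0.111.

E[X] = 4782969 · (1/9)^{8} = 1/9 ≈ 0.111.


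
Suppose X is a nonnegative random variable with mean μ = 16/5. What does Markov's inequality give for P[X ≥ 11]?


μ = E[X] = 16/5, a = 11.
Markov: P[X ≥ 11] ≤ μ/a = (16/5)/11 = 16/55.
Numerically: ≈ 0.291.
(Since a = 11 > μ = 3.200, the bound 16/55 is < 1 and informative.)

P[X ≥ 11] ≤ 16/55 ≈ 0.291.


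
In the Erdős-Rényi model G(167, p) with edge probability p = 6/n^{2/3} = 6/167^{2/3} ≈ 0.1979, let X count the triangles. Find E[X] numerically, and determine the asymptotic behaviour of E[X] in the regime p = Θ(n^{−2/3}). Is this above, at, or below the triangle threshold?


Number of potential triangles: C(167, 3) = 762355.
Each occurs with probability p³ ≈ (0.1979)³ ≈ 7.744989e-03.
By linearity: E[X] = C(167, 3)·p³ ≈ 762355 · 7.744989e-03 ≈ 5904.4311.
Since α = 2/3 < 1, p = c/n^{2/3} ≫ 1/n is above the triangle threshold p ~ 1/n. Asymptotically E[X] ~ (c³/6)·n^{3(1−α)} = (6³/6)·n^{1} → ∞; triangles are abundant w.h.p.

E[X] ≈ 5904.4311; in regime p = Θ(1/n^{2/3}) E[X] diverges (above the triangle threshold p ~ 1/n).


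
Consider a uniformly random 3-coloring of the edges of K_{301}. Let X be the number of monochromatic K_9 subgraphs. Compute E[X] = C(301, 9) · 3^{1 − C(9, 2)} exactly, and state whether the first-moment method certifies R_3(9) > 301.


E[X] = C(301, 9) · 3^{1 − 36} = 49533303936090975 · 3^{−35} = 49533303936090975/50031545098999707.
As a reduced fraction: E[X] = 16511101312030325/16677181699666569 ≈ 0.9900415.
Is E[X] < 1? YES.
Since E[X] < 1, there exists a 3-coloring of K_{301} with no monochromatic K_9; hence R_3(9) > 301.

E[X] = 16511101312030325/16677181699666569 ≈ 0.9900415; E[X] < 1, so R_3(9) > 301.


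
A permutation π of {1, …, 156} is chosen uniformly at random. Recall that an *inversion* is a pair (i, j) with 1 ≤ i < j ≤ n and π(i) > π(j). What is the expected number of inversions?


Write X = Σ X_I over the C(156, 2) = 12090 pairs i < j, with X_I the indicator of one inversion.
There are 12090 indicators.
For each fixed pair i < j, the values π(i) and π(j) are two distinct elements of {1, …, 156} in uniformly random order; by symmetry P[π(i) > π(j)] = 1/2.
By linearity: E[X] = 12090 · (1/2) = C(156, 2) · (1/2) = 12090/2 = 6045 ≈ 6045.0000.

E[X] = 6045 = 6045.0000.


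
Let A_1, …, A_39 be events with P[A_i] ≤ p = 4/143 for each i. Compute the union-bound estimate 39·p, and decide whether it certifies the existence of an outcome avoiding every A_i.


Union bound: P[∪_{i=1}^{39} A_i] ≤ Σ_i P[A_i] ≤ 39·p = 39·(4/143) = 12/11.
Numerically: 12/11 ≈ 1.090909.
Is 12/11 < 1? NO.
Since the bound 12/11 is ≥ 1, the union bound is uninformative here; it does NOT by itself certify existence.

39·p = 12/11 ≈ 1.090909; existence NOT certified by the union bound.


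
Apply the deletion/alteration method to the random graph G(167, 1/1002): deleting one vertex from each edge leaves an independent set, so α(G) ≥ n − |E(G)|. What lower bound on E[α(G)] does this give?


E[|E(G)|] = C(167, 2)·p = 13861 · (1/1002) = 83/6.
E[α(G)] ≥ n − E[|E(G)|] = 167 − 83/6 = 919/6.
Numerically: ≈ 153.16667.
(This is only a lower bound; the true E[α(G)] may be larger.)

E[α(G)] ≥ 919/6 ≈ 153.16667.


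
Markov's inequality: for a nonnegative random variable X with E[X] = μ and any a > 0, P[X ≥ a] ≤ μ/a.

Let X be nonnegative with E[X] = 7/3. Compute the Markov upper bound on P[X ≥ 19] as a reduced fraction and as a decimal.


μ = E[X] = 7/3, a = 19.
Markov: P[X ≥ 19] ≤ μ/a = (7/3)/19 = 7/57.
Numerically: ≈ 0.122807.
(Since a = 19 > μ = 2.333333, the bound 7/57 is < 1 and informative.)

P[X ≥ 19] ≤ 7/57 ≈ 0.122807.


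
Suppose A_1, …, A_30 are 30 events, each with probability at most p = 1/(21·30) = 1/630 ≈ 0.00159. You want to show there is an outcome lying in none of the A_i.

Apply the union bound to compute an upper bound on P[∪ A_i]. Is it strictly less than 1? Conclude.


Union bound: P[∪_{i=1}^{30} A_i] ≤ Σ_i P[A_i] ≤ 30·p = 30·(1/630) = 1/21.
Numerically: 1/21 ≈ 0.04762.
Is 1/21 < 1? YES.
Since P[∪ A_i] ≤ 1/21 < 1, the complement has P[∩ A_i^c] ≥ 1 − 1/21 = 20/21 > 0, so some outcome avoids every A_i.

30·p = 1/21 ≈ 0.04762; existence CERTIFIED by the union bound.


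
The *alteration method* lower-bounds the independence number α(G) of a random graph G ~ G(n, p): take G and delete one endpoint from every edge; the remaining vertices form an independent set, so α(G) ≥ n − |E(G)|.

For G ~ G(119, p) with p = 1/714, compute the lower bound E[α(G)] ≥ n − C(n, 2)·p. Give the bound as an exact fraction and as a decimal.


E[|E(G)|] = C(119, 2)·p = 7021 · (1/714) = 59/6.
E[α(G)] ≥ n − E[|E(G)|] = 119 − 59/6 = 655/6.
Numerically: ≈ 109.166667.
(This is only a lower bound; the true E[α(G)] may be larger.)

E[α(G)] ≥ 655/6 ≈ 109.166667.


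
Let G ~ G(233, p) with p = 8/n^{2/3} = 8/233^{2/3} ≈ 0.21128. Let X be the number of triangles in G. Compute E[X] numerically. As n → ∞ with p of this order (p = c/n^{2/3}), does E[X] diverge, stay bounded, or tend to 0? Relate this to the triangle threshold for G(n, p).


Number of potential triangles: C(233, 3) = 2081156.
Each occurs with probability p³ ≈ (0.21128)³ ≈ 9.4310081e-03.
By linearity: E[X] = C(233, 3)·p³ ≈ 2081156 · 9.4310081e-03 ≈ 19627.39914.
Since α = 2/3 < 1, p = c/n^{2/3} ≫ 1/n is above the triangle threshold p ~ 1/n. Asymptotically E[X] ~ (c³/6)·n^{3(1−α)} = (8³/6)·n^{1} → ∞; triangles are abundant w.h.p.

E[X] ≈ 19627.39914; in regime p = Θ(1/n^{2/3}) E[X] diverges (above the triangle threshold p ~ 1/n).


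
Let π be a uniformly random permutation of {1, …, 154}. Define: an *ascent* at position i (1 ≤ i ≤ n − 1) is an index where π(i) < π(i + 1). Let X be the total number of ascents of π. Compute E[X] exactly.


Write X = Σ X_I over i = 1, …, 153, with X_I the indicator of one ascent.
There are 153 indicators.
For each fixed i, the pair (π(i), π(i+1)) is a uniformly random ordered pair of distinct values from {1, …, 154}; by symmetry P[π(i) < π(i+1)] = 1/2.
By linearity: E[X] = 153 · (1/2) = (154 − 1) · (1/2) = 153/2 ≈ 76.500000.

E[X] = 153/2 = 76.500000.


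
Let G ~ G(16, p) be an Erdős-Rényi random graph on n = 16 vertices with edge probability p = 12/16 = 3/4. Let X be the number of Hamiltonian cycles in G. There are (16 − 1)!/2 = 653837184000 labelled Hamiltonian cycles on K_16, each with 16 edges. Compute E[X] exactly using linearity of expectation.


K_16 has (16 − 1)!/2 = 653837184000 labelled Hamiltonian cycles.
For each such Hamiltonian cycle H, let X_H = 1 if all 16 edges of H are present in G. Then P[X_H = 1] = p^{16} = (3/4)^{16} = 43046721/4294967296.
By linearity of expectation: E[X] = Σ_H E[X_H] = 653837184000 · p^{16} = 653837184000 · 43046721/4294967296 = 27485885585032875/4194304.
Numerically: E[X] ≈ 6.55315e+09.

E[X] = 653837184000 · (3/4)^{16} = 27485885585032875/4194304 ≈ 6.55315e+09.


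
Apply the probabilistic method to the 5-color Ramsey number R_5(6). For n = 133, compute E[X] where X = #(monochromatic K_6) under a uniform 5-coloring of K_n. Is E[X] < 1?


E[X] = C(133, 6) · 5^{1 − 15} = 6856577728 · 5^{−14} = 6856577728/6103515625.
As a reduced fraction: E[X] = 6856577728/6103515625 ≈ 1.1234.
Is E[X] < 1? NO.
Since E[X] ≥ 1, the first-moment bound is inconclusive at n = 133; it does NOT by itself certify R_5(6) > 133.

E[X] = 6856577728/6103515625 ≈ 1.1234; E[X] ≥ 1; first-moment method inconclusive here.


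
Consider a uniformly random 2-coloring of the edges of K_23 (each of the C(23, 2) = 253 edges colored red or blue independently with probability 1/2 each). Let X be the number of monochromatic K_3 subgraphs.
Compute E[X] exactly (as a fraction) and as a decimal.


Let X = Σ_S X_S over the C(23, 3) = 1771 subsets S of size 3, where X_S = 1 if the K_3 on S is monochromatic.
For a fixed S, the K_3 on S has C(3, 2) = 3 edges. P[all 3 edges red] = (1/2)^3, and likewise for blue, so P[monochromatic] = 2·(1/2)^3 = 2^{1 − 3} = 1/4.
By linearity: E[X] = C(23, 3) · 2^{1 − 3} = 1771 · 1/4 = 1771/4.
Numerically: E[X] ≈ 442.750000.

E[X] = C(23,3)·2^(1−C(3,2)) = 1771/4 ≈ 442.750000.


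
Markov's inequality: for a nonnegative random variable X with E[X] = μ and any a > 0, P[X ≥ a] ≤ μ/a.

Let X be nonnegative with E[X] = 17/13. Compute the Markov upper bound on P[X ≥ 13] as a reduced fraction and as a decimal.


μ = E[X] = 17/13, a = 13.
Markov: P[X ≥ 13] ≤ μ/a = (17/13)/13 = 17/169.
Numerically: ≈ 0.1006.
(Since a = 13 > μ = 1.3077, the bound 17/169 is < 1 and informative.)

P[X ≥ 13] ≤ 17/169 ≈ 0.1006.


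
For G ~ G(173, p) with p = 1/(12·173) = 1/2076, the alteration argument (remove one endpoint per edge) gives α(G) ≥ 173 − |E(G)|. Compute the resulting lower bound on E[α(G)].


E[|E(G)|] = C(173, 2)·p = 14878 · (1/2076) = 43/6.
E[α(G)] ≥ n − E[|E(G)|] = 173 − 43/6 = 995/6.
Numerically: ≈ 165.83333.
(This is only a lower bound; the true E[α(G)] may be larger.)

E[α(G)] ≥ 995/6 ≈ 165.83333.


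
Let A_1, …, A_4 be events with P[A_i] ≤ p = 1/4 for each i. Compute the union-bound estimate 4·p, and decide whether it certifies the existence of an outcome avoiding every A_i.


Union bound: P[∪_{i=1}^{4} A_i] ≤ Σ_i P[A_i] ≤ 4·p = 4·(1/4) = 1.
Numerically: 1 ≈ 1.0000.
Is 1 < 1? NO.
Since the bound 1 is ≥ 1, the union bound is uninformative here; it does NOT by itself certify existence.

4·p = 1 ≈ 1.0000; existence NOT certified by the union bound.


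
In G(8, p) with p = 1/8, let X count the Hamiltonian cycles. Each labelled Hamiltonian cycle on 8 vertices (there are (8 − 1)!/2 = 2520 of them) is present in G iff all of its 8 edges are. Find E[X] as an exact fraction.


K_8 has (8 − 1)!/2 = 2520 labelled Hamiltonian cycles.
For each such Hamiltonian cycle H, let X_H = 1 if all 8 edges of H are present in G. Then P[X_H = 1] = p^{8} = (1/8)^{8} = 1/16777216.
By linearity of expectation: E[X] = Σ_H E[X_H] = 2520 · p^{8} = 2520 · 1/16777216 = 315/2097152.
Numerically: E[X] ≈ 0.00015.

E[X] = 2520 · (1/8)^{8} = 315/2097152 ≈ 0.00015.


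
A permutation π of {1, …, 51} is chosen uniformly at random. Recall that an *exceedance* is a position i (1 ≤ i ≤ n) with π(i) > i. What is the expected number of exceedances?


Write X = Σ_{i=1}^{51} X_i, where X_i = 1_{π(i) > i}.
For each fixed i, π(i) is uniform over {1, …, 51} (marginal of a uniform permutation), so P[π(i) > i] = (n − i)/n. Summing: Σ_{i=1}^{51} (n − i)/n = (0 + 1 + … + 50)/51 = 51(51 − 1)/(2·51) = (51 − 1)/2.
Hence E[X] = Σ_{i=1}^{51} (51 − i)/51 = 25 ≈ 25.000.

E[X] = 25 = 25.000.


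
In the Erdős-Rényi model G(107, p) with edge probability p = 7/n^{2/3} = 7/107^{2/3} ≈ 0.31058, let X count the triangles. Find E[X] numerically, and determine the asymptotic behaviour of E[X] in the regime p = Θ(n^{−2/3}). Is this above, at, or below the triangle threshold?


Number of potential triangles: C(107, 3) = 198485.
Each occurs with probability p³ ≈ (0.31058)³ ≈ 2.9958948e-02.
By linearity: E[X] = C(107, 3)·p³ ≈ 198485 · 2.9958948e-02 ≈ 5946.40187.
Since α = 2/3 < 1, p = c/n^{2/3} ≫ 1/n is above the triangle threshold p ~ 1/n. Asymptotically E[X] ~ (c³/6)·n^{3(1−α)} = (7³/6)·n^{1} → ∞; triangles are abundant w.h.p.

E[X] ≈ 5946.40187; in regime p = Θ(1/n^{2/3}) E[X] diverges (above the triangle threshold p ~ 1/n).


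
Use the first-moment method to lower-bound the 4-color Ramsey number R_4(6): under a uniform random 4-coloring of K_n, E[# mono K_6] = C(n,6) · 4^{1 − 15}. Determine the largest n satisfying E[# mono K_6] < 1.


We need C(n, 6) · 4^{1 − 15} < 1, i.e. C(n, 6) < 4^{15 − 1} = 268435456.
Check values of n near the boundary:
  n = 72: C(72, 6) = 156238908; 156238908 < 268435456? YES
  n = 73: C(73, 6) = 170230452; 170230452 < 268435456? YES
  n = 74: C(74, 6) = 185250786; 185250786 < 268435456? YES
  n = 75: C(75, 6) = 201359550; 201359550 < 268435456? YES
  n = 76: C(76, 6) = 218618940; 218618940 < 268435456? YES
  n = 77: C(77, 6) = 237093780; 237093780 < 268435456? YES
  n = 78: C(78, 6) = 256851595; 256851595 < 268435456? YES
  n = 79: C(79, 6) = 277962685; 277962685 < 268435456? NO
The largest n with C(n, 6) < 268435456 is n = 78 (where E[X] = 256851595/268435456 ≈ 0.95685). Hence R_4(6) > 78, i.e. R_4(6) ≥ 79.

Largest n = 78; hence R_4(6) > 78.


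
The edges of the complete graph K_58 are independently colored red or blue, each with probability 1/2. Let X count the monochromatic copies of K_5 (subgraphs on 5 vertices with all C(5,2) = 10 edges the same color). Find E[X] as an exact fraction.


Let X = Σ_S X_S over the C(58, 5) = 4582116 subsets S of size 5, where X_S = 1 if the K_5 on S is monochromatic.
For a fixed S, the K_5 on S has C(5, 2) = 10 edges. P[all 10 edges red] = (1/2)^10, and likewise for blue, so P[monochromatic] = 2·(1/2)^10 = 2^{1 − 10} = 1/512.
By linearity: E[X] = C(58, 5) · 2^{1 − 10} = 4582116 · 1/512 = 1145529/128.
Numerically: E[X] ≈ 8949.4453.

E[X] = C(58,5)·2^(1−C(5,2)) = 1145529/128 ≈ 8949.4453.


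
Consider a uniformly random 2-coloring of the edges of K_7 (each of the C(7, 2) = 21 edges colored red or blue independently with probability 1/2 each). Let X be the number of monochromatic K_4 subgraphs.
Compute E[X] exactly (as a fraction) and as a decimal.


Let X = Σ_S X_S over the C(7, 4) = 35 subsets S of size 4, where X_S = 1 if the K_4 on S is monochromatic.
For a fixed S, the K_4 on S has C(4, 2) = 6 edges. P[all 6 edges red] = (1/2)^6, and likewise for blue, so P[monochromatic] = 2·(1/2)^6 = 2^{1 − 6} = 1/32.
Summing: E[X] = C(7, 4) · 2^{1 − 6} = 35 · 1/32 = 35/32.
Numerically: E[X] ≈ 1.094.

E[X] = C(7,4)·2^(1−C(4,2)) = 35/32 ≈ 1.094.


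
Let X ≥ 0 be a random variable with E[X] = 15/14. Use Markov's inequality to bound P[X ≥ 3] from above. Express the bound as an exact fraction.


μ = E[X] = 15/14, a = 3.
Markov: P[X ≥ 3] ≤ μ/a = (15/14)/3 = 5/14.
Numerically: ≈ 0.357.
(Since a = 3 > μ = 1.071, the bound 5/14 is < 1 and informative.)

P[X ≥ 3] ≤ 5/14 ≈ 0.357.


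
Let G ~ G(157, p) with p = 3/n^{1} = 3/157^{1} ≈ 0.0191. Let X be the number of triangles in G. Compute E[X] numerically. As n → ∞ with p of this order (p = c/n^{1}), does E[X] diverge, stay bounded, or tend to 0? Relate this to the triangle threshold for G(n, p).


Number of potential triangles: C(157, 3) = 632710.
Each occurs with probability p³ ≈ (0.0191)³ ≈ 6.97694e-06.
By linearity: E[X] = C(157, 3)·p³ ≈ 632710 · 6.97694e-06 ≈ 4.414.
Here α = 1, so p = 3/n is exactly at the triangle threshold p ~ 1/n. Asymptotically E[X] → c³/6 = 3³/6 = 9/2 ≈ 4.500, a bounded constant. In this regime the triangle count is asymptotically Poisson(c³/6).

E[X] ≈ 4.414; in regime p = Θ(1/n^{1}) E[X] stays bounded (at the triangle threshold p ~ 1/n).


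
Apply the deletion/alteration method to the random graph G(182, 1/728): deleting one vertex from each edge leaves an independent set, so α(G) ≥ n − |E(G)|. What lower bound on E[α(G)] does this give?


E[|E(G)|] = C(182, 2)·p = 16471 · (1/728) = 181/8.
E[α(G)] ≥ n − E[|E(G)|] = 182 − 181/8 = 1275/8.
Numerically: ≈ 159.3750.
(This is only a lower bound; the true E[α(G)] may be larger.)

E[α(G)] ≥ 1275/8 ≈ 159.3750.


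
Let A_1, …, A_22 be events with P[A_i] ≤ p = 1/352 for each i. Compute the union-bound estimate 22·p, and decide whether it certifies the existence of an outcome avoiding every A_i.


Union bound: P[∪_{i=1}^{22} A_i] ≤ Σ_i P[A_i] ≤ 22·p = 22·(1/352) = 1/16.
Numerically: 1/16 ≈ 0.0625.
Is 1/16 < 1? YES.
Since P[∪ A_i] ≤ 1/16 < 1, the complement has P[∩ A_i^c] ≥ 1 − 1/16 = 15/16 > 0, so some outcome avoids every A_i.

22·p = 1/16 ≈ 0.0625; existence CERTIFIED by the union bound.


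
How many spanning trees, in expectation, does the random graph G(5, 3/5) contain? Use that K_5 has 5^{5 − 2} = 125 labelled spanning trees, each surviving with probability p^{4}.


K_5 has 5^{5 − 2} = 125 labelled spanning trees.
For each such spanning tree H, let X_H = 1 if all 4 edges of H are present in G. Then P[X_H = 1] = p^{4} = (3/5)^{4} = 81/625.
Summing the indicators: E[X] = Σ_H E[X_H] = 125 · p^{4} = 125 · 81/625 = 81/5.
Numerically: E[X] ≈ 16.2.

E[X] = 125 · (3/5)^{4} = 81/5 ≈ 16.2.


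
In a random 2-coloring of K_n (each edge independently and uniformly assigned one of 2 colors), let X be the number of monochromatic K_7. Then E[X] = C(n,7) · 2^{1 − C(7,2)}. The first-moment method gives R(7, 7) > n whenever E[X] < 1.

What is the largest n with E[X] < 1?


We need C(n, 7) · 2^{1 − 21} < 1, i.e. C(n, 7) < 2^{21 − 1} = 1048576.
Check values of n near the boundary:
  n = 23: C(23, 7) = 245157; 245157 < 1048576? YES
  n = 24: C(24, 7) = 346104; 346104 < 1048576? YES
  n = 25: C(25, 7) = 480700; 480700 < 1048576? YES
  n = 26: C(26, 7) = 657800; 657800 < 1048576? YES
  n = 27: C(27, 7) = 888030; 888030 < 1048576? YES
  n = 28: C(28, 7) = 1184040; 1184040 < 1048576? NO
The largest n with C(n, 7) < 1048576 is n = 27 (where E[X] = 444015/524288 ≈ 0.847). Hence R(7, 7) > 27, i.e. R(7, 7) ≥ 28.

Largest n = 27; hence R(7, 7) > 27.


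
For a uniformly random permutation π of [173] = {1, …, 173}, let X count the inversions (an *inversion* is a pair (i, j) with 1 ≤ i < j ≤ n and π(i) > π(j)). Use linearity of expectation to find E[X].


Write X = Σ X_I over the C(173, 2) = 14878 pairs i < j, with X_I the indicator of one inversion.
There are 14878 indicators.
For each fixed pair i < j, the values π(i) and π(j) are two distinct elements of {1, …, 173} in uniformly random order; by symmetry P[π(i) > π(j)] = 1/2.
By linearity: E[X] = 14878 · (1/2) = C(173, 2) · (1/2) = 14878/2 = 7439 ≈ 7439.00000.

E[X] = 7439 = 7439.00000.


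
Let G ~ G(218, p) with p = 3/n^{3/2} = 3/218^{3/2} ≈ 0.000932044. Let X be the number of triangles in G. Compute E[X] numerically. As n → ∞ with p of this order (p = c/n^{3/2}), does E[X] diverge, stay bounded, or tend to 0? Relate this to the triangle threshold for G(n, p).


Number of potential triangles: C(218, 3) = 1703016.
Each occurs with probability p³ ≈ (0.000932044)³ ≈ 8.09672787e-10.
By linearity: E[X] = C(218, 3)·p³ ≈ 1703016 · 8.09672787e-10 ≈ 0.001379.
Since α = 3/2 > 1, p = c/n^{3/2} = o(1/n) is below the triangle threshold p ~ 1/n. Asymptotically E[X] ~ (c³/6)·n^{3(1−α)} = (3³/6)·n^{-1.5} → 0, so by Markov's inequality G has no triangles w.h.p.

E[X] ≈ 0.001379; in regime p = Θ(1/n^{3/2}) E[X] tends to 0 (below the triangle threshold p ~ 1/n).


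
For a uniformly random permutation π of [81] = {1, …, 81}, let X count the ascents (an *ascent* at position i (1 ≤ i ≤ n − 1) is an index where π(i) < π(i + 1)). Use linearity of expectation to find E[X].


Write X = Σ X_I over i = 1, …, 80, with X_I the indicator of one ascent.
There are 80 indicators.
For each fixed i, the pair (π(i), π(i+1)) is a uniformly random ordered pair of distinct values from {1, …, 81}; by symmetry P[π(i) < π(i+1)] = 1/2.
By linearity: E[X] = 80 · (1/2) = (81 − 1) · (1/2) = 40 ≈ 40.00000.

E[X] = 40 = 40.00000.


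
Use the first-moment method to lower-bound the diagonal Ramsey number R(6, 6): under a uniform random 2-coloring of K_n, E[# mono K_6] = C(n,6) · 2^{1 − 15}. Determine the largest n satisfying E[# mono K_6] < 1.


We need C(n, 6) · 2^{1 − 15} < 1, i.e. C(n, 6) < 2^{15 − 1} = 16384.
Check values of n near the boundary:
  n = 11: C(11, 6) = 462; 462 < 16384? YES
  n = 12: C(12, 6) = 924; 924 < 16384? YES
  n = 13: C(13, 6) = 1716; 1716 < 16384? YES
  n = 14: C(14, 6) = 3003; 3003 < 16384? YES
  n = 15: C(15, 6) = 5005; 5005 < 16384? YES
  n = 16: C(16, 6) = 8008; 8008 < 16384? YES
  n = 17: C(17, 6) = 12376; 12376 < 16384? YES
  n = 18: C(18, 6) = 18564; 18564 < 16384? NO
  n = 19: C(19, 6) = 27132; 27132 < 16384? NO
  n = 20: C(20, 6) = 38760; 38760 < 16384? NO
The largest n with C(n, 6) < 16384 is n = 17 (where E[X] = 1547/2048 ≈ 0.7553711). Hence R(6, 6) > 17, i.e. R(6, 6) ≥ 18.

Largest n = 17; hence R(6, 6) > 17.


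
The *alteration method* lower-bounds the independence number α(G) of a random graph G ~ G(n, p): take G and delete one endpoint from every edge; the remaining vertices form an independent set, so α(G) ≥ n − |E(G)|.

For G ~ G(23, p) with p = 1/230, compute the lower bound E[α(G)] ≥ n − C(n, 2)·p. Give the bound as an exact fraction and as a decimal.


E[|E(G)|] = C(23, 2)·p = 253 · (1/230) = 11/10.
E[α(G)] ≥ n − E[|E(G)|] = 23 − 11/10 = 219/10.
Numerically: ≈ 21.90000.
(This is only a lower bound; the true E[α(G)] may be larger.)

E[α(G)] ≥ 219/10 ≈ 21.90000.


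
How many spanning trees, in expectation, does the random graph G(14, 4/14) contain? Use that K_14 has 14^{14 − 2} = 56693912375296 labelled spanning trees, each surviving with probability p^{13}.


K_14 has 14^{14 − 2} = 56693912375296 labelled spanning trees.
For each such spanning tree H, let X_H = 1 if all 13 edges of H are present in G. Then P[X_H = 1] = p^{13} = (2/7)^{13} = 8192/96889010407.
By linearity: E[X] = Σ_H E[X_H] = 56693912375296 · p^{13} = 56693912375296 · 8192/96889010407 = 33554432/7.
Numerically: E[X] ≈ 4.79349e+06.

E[X] = 56693912375296 · (2/7)^{13} = 33554432/7 ≈ 4.79349e+06.
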